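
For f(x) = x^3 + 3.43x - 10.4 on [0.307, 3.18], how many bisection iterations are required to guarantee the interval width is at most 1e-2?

Initial width b − a = 3.18 − 0.307 = 2.873000.
After n steps the width is (b−a)/2^n; need (b−a)/2^n ≤ 1e-2.
So n ≥ log₂(2.873000/1e-2) = log₂(287.3000) ≈ 8.1664.
Hence n = 9.

9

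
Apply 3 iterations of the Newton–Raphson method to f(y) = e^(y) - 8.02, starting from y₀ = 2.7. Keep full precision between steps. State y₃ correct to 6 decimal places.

2.082007

f'(y) = e^(y)
y_0 = 2.700000: f = 6.859732, f' = 14.879732 → y_1 = 2.700000 - (6.859732)/(14.879732) = 2.238988
y_1 = 2.238988: f = 1.363832, f' = 9.383832 → y_2 = 2.238988 - (1.363832)/(9.383832) = 2.093650
y_2 = 2.093650: f = 0.094477, f' = 8.114477 → y_3 = 2.093650 - (0.094477)/(8.114477) = 2.082007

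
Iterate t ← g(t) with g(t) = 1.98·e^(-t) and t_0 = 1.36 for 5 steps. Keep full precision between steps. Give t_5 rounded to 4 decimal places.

0.6692

t_1 = g(1.360000) = 0.508188
t_2 = g(0.508188) = 1.191137
t_3 = g(1.191137) = 0.601673
t_4 = g(0.601673) = 1.084830
t_5 = g(1.084830) = 0.669159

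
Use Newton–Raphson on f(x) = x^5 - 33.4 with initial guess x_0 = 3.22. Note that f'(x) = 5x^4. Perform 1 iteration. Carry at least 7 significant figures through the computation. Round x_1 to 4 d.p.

2.6381

x_0 = 3.220000: f = 312.761974, f' = 537.518593 → x_1 = 3.220000 - (312.761974)/(537.518593) = 2.638137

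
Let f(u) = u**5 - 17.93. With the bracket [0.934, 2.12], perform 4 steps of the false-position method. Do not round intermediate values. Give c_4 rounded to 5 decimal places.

1.76713

f(0.934000) = -17.219221, f(2.120000) = 24.893218
step 1: c = 1.418940, f(c) = -12.177988 < 0 → new bracket [1.418940, 2.120000]
step 2: c = 1.649240, f(c) = -5.728334 < 0 → new bracket [1.649240, 2.120000]
step 3: c = 1.737304, f(c) = -2.103694 < 0 → new bracket [1.737304, 2.120000]
step 4: c = 1.767125, f(c) = -0.697956 < 0 → new bracket [1.767125, 2.120000]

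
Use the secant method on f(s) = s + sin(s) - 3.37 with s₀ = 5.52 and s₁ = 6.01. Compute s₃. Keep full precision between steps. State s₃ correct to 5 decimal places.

4.50303

f(s_0) = 1.458773, f(s_1) = 2.370200
s_2 = 6.010000 - (2.370200)·(6.010000 - 5.520000)/(2.370200 - (1.458773)) = 4.735736; f(s_2) = 0.366009
s_3 = 4.735736 - (0.366009)·(4.735736 - 6.010000)/(0.366009 - (2.370200)) = 4.503028; f(s_3) = 0.154864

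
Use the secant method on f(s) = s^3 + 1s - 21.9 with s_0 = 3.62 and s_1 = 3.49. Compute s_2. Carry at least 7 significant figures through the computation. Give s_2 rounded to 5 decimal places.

Secant update: s_(k+1) = s_k − f(s_k)·(s_k − s_(k-1))/(f(s_k) − f(s_(k-1))).
f(s_0) = 29.157928, f(s_1) = 24.098549
s_2 = 3.490000 - (24.098549)·(3.490000 - 3.620000)/(24.098549 - (29.157928)) = 2.870791; f(s_2) = 4.630254

2.87079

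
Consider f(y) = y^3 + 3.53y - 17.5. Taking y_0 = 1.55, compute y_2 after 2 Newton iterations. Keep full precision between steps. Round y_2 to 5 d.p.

2.15895

Newton update: y ← y − f(y)/f'(y).
f'(y) = 3y^2 + 3.53
y_0 = 1.550000: f = -8.304625, f' = 10.737500 → y_1 = 1.550000 - (-8.304625)/(10.737500) = 2.323423
y_1 = 2.323423: f = 3.244196, f' = 19.724878 → y_2 = 2.323423 - (3.244196)/(19.724878) = 2.158950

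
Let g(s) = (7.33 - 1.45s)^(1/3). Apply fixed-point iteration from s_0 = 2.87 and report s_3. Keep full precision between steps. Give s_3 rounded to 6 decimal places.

1.688955

s_1 = g(2.870000) = 1.468761
s_2 = g(1.468761) = 1.732511
s_3 = g(1.732511) = 1.688955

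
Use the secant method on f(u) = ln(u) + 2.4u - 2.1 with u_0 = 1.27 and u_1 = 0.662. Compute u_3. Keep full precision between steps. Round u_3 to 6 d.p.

f(u_0) = 1.187017, f(u_1) = -0.923690
u_2 = 0.662000 - (-0.923690)·(0.662000 - 1.270000)/(-0.923690 - (1.187017)) = 0.928074; f(u_2) = 0.052732
u_3 = 0.928074 - (0.052732)·(0.928074 - 0.662000)/(0.052732 - (-0.923690)) = 0.913704; f(u_3) = 0.002641

0.913704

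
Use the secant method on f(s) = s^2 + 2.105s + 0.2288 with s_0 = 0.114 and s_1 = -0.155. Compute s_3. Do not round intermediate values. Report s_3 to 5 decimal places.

Secant update: s_(k+1) = s_k − f(s_k)·(s_k − s_(k-1))/(f(s_k) − f(s_(k-1))).
f(s_0) = 0.481766, f(s_1) = -0.073450
s_2 = -0.155000 - (-0.073450)·(-0.155000 - 0.114000)/(-0.073450 - (0.481766)) = -0.119414; f(s_2) = -0.008306
s_3 = -0.119414 - (-0.008306)·(-0.119414 - -0.155000)/(-0.008306 - (-0.073450)) = -0.114876; f(s_3) = 0.000182

-0.11488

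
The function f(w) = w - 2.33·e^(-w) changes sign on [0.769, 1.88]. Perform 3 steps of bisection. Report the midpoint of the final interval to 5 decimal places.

f(0.769000) = -0.310900, f(1.880000) = 1.524465 (opposite signs)
step 1: m = 1.324500, f(m) = 0.704869 > 0 → root in [0.769000, 1.324500]
step 2: m = 1.046750, f(m) = 0.228741 > 0 → root in [0.769000, 1.046750]
step 3: m = 0.907875, f(m) = -0.032002 < 0 → root in [0.907875, 1.046750]
Midpoint of [0.907875, 1.046750] = 0.977313

0.97731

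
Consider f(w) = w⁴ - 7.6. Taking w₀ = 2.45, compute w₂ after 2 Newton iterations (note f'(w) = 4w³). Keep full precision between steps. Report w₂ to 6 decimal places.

1.724794

Newton update: w ← w − f(w)/f'(w).
w_0 = 2.450000: f = 28.430006, f' = 58.824500 → w_1 = 2.450000 - (28.430006)/(58.824500) = 1.966698
w_1 = 1.966698: f = 7.360654, f' = 30.427967 → w_2 = 1.966698 - (7.360654)/(30.427967) = 1.724794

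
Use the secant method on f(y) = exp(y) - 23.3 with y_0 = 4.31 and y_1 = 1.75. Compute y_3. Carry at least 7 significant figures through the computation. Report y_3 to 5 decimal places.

Secant update: y_(k+1) = y_k − f(y_k)·(y_k − y_(k-1))/(f(y_k) − f(y_(k-1))).
f(y_0) = 51.140489, f(y_1) = -17.545397
y_2 = 1.750000 - (-17.545397)·(1.750000 - 4.310000)/(-17.545397 - (51.140489)) = 2.403937; f(y_2) = -12.233344
y_3 = 2.403937 - (-12.233344)·(2.403937 - 1.750000)/(-12.233344 - (-17.545397)) = 3.909914; f(y_3) = 26.594656

3.90991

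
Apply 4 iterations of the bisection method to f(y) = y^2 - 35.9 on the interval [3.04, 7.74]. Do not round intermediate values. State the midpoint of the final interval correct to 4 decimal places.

6.1244

f(3.040000) = -26.658400, f(7.740000) = 24.007600 (opposite signs)
step 1: m = 5.390000, f(m) = -6.847900 < 0 → root in [5.390000, 7.740000]
step 2: m = 6.565000, f(m) = 7.199225 > 0 → root in [5.390000, 6.565000]
step 3: m = 5.977500, f(m) = -0.169494 < 0 → root in [5.977500, 6.565000]
step 4: m = 6.271250, f(m) = 3.428577 > 0 → root in [5.977500, 6.271250]
Midpoint of [5.977500, 6.271250] = 6.124375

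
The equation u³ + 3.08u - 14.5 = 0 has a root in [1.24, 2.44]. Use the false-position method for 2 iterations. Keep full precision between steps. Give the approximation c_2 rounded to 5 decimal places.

False-position update: c = (a·f(b) − b·f(a))/(f(b) − f(a)); replace the endpoint whose sign matches f(c).
f(1.240000) = -8.774176, f(2.440000) = 7.541984
step 1: c = 1.885312, f(c) = -1.992086 < 0 → new bracket [1.885312, 2.440000]
step 2: c = 2.001211, f(c) = -0.321736 < 0 → new bracket [2.001211, 2.440000]

2.00121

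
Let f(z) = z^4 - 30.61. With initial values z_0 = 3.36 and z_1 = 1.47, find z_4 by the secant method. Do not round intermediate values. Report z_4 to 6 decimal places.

Secant update: z_(k+1) = z_k − f(z_k)·(z_k − z_(k-1))/(f(z_k) − f(z_(k-1))).
f(z_0) = 96.845068, f(z_1) = -25.940511
z_2 = 1.470000 - (-25.940511)·(1.470000 - 3.360000)/(-25.940511 - (96.845068)) = 1.869294; f(z_2) = -18.400142
z_3 = 1.869294 - (-18.400142)·(1.869294 - 1.470000)/(-18.400142 - (-25.940511)) = 2.843659; f(z_3) = 34.779798
z_4 = 2.843659 - (34.779798)·(2.843659 - 1.869294)/(34.779798 - (-18.400142)) = 2.206422; f(z_4) = -6.909665

2.206422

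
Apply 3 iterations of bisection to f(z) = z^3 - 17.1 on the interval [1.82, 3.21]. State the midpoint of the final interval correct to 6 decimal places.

2.601875

f(1.820000) = -11.071432, f(3.210000) = 15.976161 (opposite signs)
step 1: m = 2.515000, f(m) = -1.192059 < 0 → root in [2.515000, 3.210000]
step 2: m = 2.862500, f(m) = 6.355057 > 0 → root in [2.515000, 2.862500]
step 3: m = 2.688750, f(m) = 2.337986 > 0 → root in [2.515000, 2.688750]
Midpoint of [2.515000, 2.688750] = 2.601875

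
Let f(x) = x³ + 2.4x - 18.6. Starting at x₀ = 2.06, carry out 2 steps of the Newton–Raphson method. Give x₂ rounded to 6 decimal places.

Newton update: x ← x − f(x)/f'(x).
f'(x) = 3x² + 2.4
x_0 = 2.060000: f = -4.914184, f' = 15.130800 → x_1 = 2.060000 - (-4.914184)/(15.130800) = 2.384780
x_1 = 2.384780: f = 0.686138, f' = 19.461530 → x_2 = 2.384780 - (0.686138)/(19.461530) = 2.349524

2.349524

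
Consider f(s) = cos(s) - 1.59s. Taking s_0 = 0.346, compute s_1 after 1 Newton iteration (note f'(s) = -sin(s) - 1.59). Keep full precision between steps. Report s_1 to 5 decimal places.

0.54847

s_0 = 0.346000: f = 0.390597, f' = -1.929138 → s_1 = 0.346000 - (0.390597)/(-1.929138) = 0.548472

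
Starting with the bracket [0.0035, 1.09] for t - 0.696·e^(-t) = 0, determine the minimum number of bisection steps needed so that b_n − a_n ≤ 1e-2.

Initial width b − a = 1.09 − 0.0035 = 1.086500.
After n steps the width is (b−a)/2^n; need (b−a)/2^n ≤ 1e-2.
So n ≥ log₂(1.086500/1e-2) = log₂(108.6500) ≈ 6.7635.
Hence n = 7.

7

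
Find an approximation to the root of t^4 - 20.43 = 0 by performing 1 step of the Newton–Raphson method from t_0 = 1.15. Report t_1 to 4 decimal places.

4.2208

f'(t) = 4t^3
t_0 = 1.150000: f = -18.680994, f' = 6.083500 → t_1 = 1.150000 - (-18.680994)/(6.083500) = 4.220764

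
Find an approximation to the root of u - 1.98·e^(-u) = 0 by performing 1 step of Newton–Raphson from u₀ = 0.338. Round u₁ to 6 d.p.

f'(u) = 1 + 1.98·e^(-u)
u_0 = 0.338000: f = -1.074127, f' = 2.412127 → u_1 = 0.338000 - (-1.074127)/(2.412127) = 0.783303

0.783303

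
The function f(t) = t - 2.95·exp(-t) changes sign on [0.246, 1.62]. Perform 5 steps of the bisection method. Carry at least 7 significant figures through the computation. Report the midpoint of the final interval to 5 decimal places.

1.04034

f(0.246000) = -2.060671, f(1.620000) = 1.036199 (opposite signs)
step 1: m = 0.933000, f(m) = -0.227447 < 0 → root in [0.933000, 1.620000]
step 2: m = 1.276500, f(m) = 0.453414 > 0 → root in [0.933000, 1.276500]
step 3: m = 1.104750, f(m) = 0.127434 > 0 → root in [0.933000, 1.104750]
step 4: m = 1.018875, f(m) = -0.046077 < 0 → root in [1.018875, 1.104750]
step 5: m = 1.061813, f(m) = 0.041619 > 0 → root in [1.018875, 1.061813]
Midpoint of [1.018875, 1.061813] = 1.040344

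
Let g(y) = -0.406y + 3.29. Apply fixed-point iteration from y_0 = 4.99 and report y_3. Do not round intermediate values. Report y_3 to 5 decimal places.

2.16262

y_1 = g(4.990000) = 1.264060
y_2 = g(1.264060) = 2.776792
y_3 = g(2.776792) = 2.162623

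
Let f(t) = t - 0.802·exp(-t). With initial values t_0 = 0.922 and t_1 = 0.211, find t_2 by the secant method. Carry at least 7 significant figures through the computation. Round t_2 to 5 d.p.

0.51032

Secant update: t_(k+1) = t_k − f(t_k)·(t_k − t_(k-1))/(f(t_k) − f(t_(k-1))).
f(t_0) = 0.603026, f(t_1) = -0.438439
t_2 = 0.211000 - (-0.438439)·(0.211000 - 0.922000)/(-0.438439 - (0.603026)) = 0.510319; f(t_2) = 0.028875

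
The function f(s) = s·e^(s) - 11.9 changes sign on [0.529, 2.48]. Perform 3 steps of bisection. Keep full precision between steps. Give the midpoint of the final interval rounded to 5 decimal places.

1.87031

f(0.529000) = -11.002163, f(2.480000) = 17.714336 (opposite signs)
step 1: m = 1.504500, f(m) = -5.126888 < 0 → root in [1.504500, 2.480000]
step 2: m = 1.992250, f(m) = 2.707201 > 0 → root in [1.504500, 1.992250]
step 3: m = 1.748375, f(m) = -1.855133 < 0 → root in [1.748375, 1.992250]
Midpoint of [1.748375, 1.992250] = 1.870312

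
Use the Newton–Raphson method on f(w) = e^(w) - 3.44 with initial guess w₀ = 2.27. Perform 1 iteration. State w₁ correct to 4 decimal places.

f'(w) = e^(w)
w_0 = 2.270000: f = 6.239401, f' = 9.679401 → w_1 = 2.270000 - (6.239401)/(9.679401) = 1.625394

1.6254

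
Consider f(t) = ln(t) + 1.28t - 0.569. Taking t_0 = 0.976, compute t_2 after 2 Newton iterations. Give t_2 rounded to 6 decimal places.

0.710856

f'(t) = 1/t + 1.28
t_0 = 0.976000: f = 0.655987, f' = 2.304590 → t_1 = 0.976000 - (0.655987)/(2.304590) = 0.691356
t_1 = 0.691356: f = -0.053164, f' = 2.726432 → t_2 = 0.691356 - (-0.053164)/(2.726432) = 0.710856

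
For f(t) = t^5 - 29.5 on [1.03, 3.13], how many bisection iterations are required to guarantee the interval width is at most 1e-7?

25

Initial width b − a = 3.13 − 1.03 = 2.100000.
After n steps the width is (b−a)/2^n; need (b−a)/2^n ≤ 1e-7.
So n ≥ log₂(2.100000/1e-7) = log₂(21000000.0000) ≈ 24.3239.
Hence n = 25.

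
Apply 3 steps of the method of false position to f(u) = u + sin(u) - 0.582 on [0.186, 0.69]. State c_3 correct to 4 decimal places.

0.2931

False-position update: c = (a·f(b) − b·f(a))/(f(b) − f(a)); replace the endpoint whose sign matches f(c).
f(0.186000) = -0.211071, f(0.690000) = 0.744537
step 1: c = 0.297321, f(c) = 0.008282 > 0 → new bracket [0.186000, 0.297321]
step 2: c = 0.293118, f(c) = 0.000058 > 0 → new bracket [0.186000, 0.293118]
step 3: c = 0.293089, f(c) = 0.000000 > 0 → new bracket [0.186000, 0.293089]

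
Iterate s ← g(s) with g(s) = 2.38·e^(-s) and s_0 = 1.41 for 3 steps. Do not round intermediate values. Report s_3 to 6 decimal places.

s_1 = g(1.410000) = 0.581061
s_2 = g(0.581061) = 1.331145
s_3 = g(1.331145) = 0.628736

0.628736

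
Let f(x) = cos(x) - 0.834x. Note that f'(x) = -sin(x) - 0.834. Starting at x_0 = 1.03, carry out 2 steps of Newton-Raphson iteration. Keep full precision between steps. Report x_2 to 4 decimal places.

Newton update: x ← x − f(x)/f'(x).
x_0 = 1.030000: f = -0.344201, f' = -1.691299 → x_1 = 1.030000 - (-0.344201)/(-1.691299) = 0.826487
x_1 = 0.826487: f = -0.011826, f' = -1.569556 → x_2 = 0.826487 - (-0.011826)/(-1.569556) = 0.818952

0.8190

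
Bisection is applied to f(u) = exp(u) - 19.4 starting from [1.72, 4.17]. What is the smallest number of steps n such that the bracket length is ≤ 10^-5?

Initial width b − a = 4.17 − 1.72 = 2.450000.
After n steps the width is (b−a)/2^n; need (b−a)/2^n ≤ 10^-5.
So n ≥ log₂(2.450000/10^-5) = log₂(245000.0000) ≈ 17.9024.
Hence n = 18.

18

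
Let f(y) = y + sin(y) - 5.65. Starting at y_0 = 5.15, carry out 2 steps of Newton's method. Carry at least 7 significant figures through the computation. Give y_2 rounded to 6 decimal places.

5.965422

f'(y) = 1 + cos(y)
y_0 = 5.150000: f = -1.405767, f' = 1.423777 → y_1 = 5.150000 - (-1.405767)/(1.423777) = 6.137350
y_1 = 6.137350: f = 0.342032, f' = 1.989385 → y_2 = 6.137350 - (0.342032)/(1.989385) = 5.965422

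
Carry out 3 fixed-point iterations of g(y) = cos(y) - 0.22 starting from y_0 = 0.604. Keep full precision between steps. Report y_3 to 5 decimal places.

0.60330

y_1 = g(0.604000) = 0.603070
y_2 = g(0.603070) = 0.603598
y_3 = g(0.603598) = 0.603299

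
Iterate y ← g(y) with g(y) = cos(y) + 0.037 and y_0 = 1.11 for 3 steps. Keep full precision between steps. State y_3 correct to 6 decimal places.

0.640250

y_1 = g(1.110000) = 0.481662
y_2 = g(0.481662) = 0.923226
y_3 = g(0.923226) = 0.640250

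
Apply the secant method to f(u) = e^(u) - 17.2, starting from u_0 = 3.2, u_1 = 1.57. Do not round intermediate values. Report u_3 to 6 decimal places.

f(u_0) = 7.332530, f(u_1) = -12.393352
u_2 = 1.570000 - (-12.393352)·(1.570000 - 3.200000)/(-12.393352 - (7.332530)) = 2.594094; f(u_2) = -3.815540
u_3 = 2.594094 - (-3.815540)·(2.594094 - 1.570000)/(-3.815540 - (-12.393352)) = 3.049627; f(u_3) = 3.907469

3.049627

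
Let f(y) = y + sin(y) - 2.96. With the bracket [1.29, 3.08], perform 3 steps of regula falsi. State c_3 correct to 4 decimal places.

f(1.290000) = -0.709165, f(3.080000) = 0.181554
step 1: c = 2.715147, f(c) = 0.168784 > 0 → new bracket [1.290000, 2.715147]
step 2: c = 2.441165, f(c) = 0.125710 > 0 → new bracket [1.290000, 2.441165]
step 3: c = 2.267830, f(c) = 0.074580 > 0 → new bracket [1.290000, 2.267830]

2.2678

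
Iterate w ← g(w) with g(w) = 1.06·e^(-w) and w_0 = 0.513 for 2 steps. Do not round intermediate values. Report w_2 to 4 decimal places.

0.5619

w_1 = g(0.513000) = 0.634619
w_2 = g(0.634619) = 0.561946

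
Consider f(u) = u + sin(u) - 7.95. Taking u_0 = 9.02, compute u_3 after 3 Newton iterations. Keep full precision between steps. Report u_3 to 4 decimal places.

f'(u) = 1 + cos(u)
u_0 = 9.020000: f = 1.463815, f' = 0.080810 → u_1 = 9.020000 - (1.463815)/(0.080810) = -9.094245
u_1 = -9.094245: f = -17.368792, f' = 0.054130 → u_2 = -9.094245 - (-17.368792)/(0.054130) = 311.775568
u_2 = 311.775568: f = 303.138174, f' = 0.273716 → u_3 = 311.775568 - (303.138174)/(0.273716) = -795.717170

-795.7172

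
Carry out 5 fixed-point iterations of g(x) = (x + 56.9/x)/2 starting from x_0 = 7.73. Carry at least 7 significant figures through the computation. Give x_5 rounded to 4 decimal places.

7.5432

x_1 = g(7.730000) = 7.545466
x_2 = g(7.545466) = 7.543209
x_3 = g(7.543209) = 7.543209
x_4 = g(7.543209) = 7.543209
x_5 = g(7.543209) = 7.543209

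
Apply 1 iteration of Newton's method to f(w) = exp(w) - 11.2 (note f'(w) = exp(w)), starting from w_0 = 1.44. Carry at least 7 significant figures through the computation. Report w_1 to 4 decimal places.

3.0936

w_0 = 1.440000: f = -6.979304, f' = 4.220696 → w_1 = 1.440000 - (-6.979304)/(4.220696) = 3.093591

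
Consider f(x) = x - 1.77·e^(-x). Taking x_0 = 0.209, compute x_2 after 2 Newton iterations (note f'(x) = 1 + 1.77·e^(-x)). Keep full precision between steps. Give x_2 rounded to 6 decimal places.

x_0 = 0.209000: f = -1.227170, f' = 2.436170 → x_1 = 0.209000 - (-1.227170)/(2.436170) = 0.712729
x_1 = 0.712729: f = -0.155109, f' = 1.867839 → x_2 = 0.712729 - (-0.155109)/(1.867839) = 0.795771

0.795771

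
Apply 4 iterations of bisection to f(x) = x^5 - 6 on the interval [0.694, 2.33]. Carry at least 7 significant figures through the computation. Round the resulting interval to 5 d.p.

[1.40975, 1.51200]

f(0.694000) = -5.839011, f(2.330000) = 62.671986 (opposite signs)
step 1: m = 1.512000, f(m) = 1.902399 > 0 → root in [0.694000, 1.512000]
step 2: m = 1.103000, f(m) = -4.367408 < 0 → root in [1.103000, 1.512000]
step 3: m = 1.307500, f(m) = -2.178723 < 0 → root in [1.307500, 1.512000]
step 4: m = 1.409750, f(m) = -0.431855 < 0 → root in [1.409750, 1.512000]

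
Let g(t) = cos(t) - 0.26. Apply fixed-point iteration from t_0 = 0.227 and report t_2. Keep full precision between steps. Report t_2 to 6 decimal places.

t_1 = g(0.227000) = 0.714346
t_2 = g(0.714346) = 0.495522

0.495522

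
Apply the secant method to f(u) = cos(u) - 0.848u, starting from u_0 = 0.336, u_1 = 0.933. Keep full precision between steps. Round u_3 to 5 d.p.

f(u_0) = 0.659153, f(u_1) = -0.195758
u_2 = 0.933000 - (-0.195758)·(0.933000 - 0.336000)/(-0.195758 - (0.659153)) = 0.796299; f(u_2) = 0.024096
u_3 = 0.796299 - (0.024096)·(0.796299 - 0.933000)/(0.024096 - (-0.195758)) = 0.811281; f(u_3) = 0.000604

0.81128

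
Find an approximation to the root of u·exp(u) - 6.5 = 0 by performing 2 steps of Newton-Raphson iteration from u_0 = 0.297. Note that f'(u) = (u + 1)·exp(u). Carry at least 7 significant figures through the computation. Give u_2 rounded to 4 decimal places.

Newton update: u ← u − f(u)/f'(u).
u_0 = 0.297000: f = -6.100293, f' = 1.745522 → u_1 = 0.297000 - (-6.100293)/(1.745522) = 3.791824
u_1 = 3.791824: f = 161.618744, f' = 212.455919 → u_2 = 3.791824 - (161.618744)/(212.455919) = 3.031107

3.0311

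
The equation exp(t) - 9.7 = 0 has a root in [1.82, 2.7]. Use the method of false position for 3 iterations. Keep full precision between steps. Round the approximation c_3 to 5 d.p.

2.26829

f(1.820000) = -3.528142, f(2.700000) = 5.179732
step 1: c = 2.176547, f(c) = -0.884189 < 0 → new bracket [2.176547, 2.700000]
step 2: c = 2.252872, f(c) = -0.184974 < 0 → new bracket [2.252872, 2.700000]
step 3: c = 2.268289, f(c) = -0.037145 < 0 → new bracket [2.268289, 2.700000]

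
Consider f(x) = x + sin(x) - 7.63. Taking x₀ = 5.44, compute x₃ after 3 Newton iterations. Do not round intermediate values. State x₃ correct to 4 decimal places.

Newton update: x ← x − f(x)/f'(x).
f'(x) = 1 + cos(x)
x_0 = 5.440000: f = -2.936765, f' = 1.665088 → x_1 = 5.440000 - (-2.936765)/(1.665088) = 7.203730
x_1 = 7.203730: f = 0.369662, f' = 1.605386 → x_2 = 7.203730 - (0.369662)/(1.605386) = 6.973467
x_2 = 6.973467: f = -0.019779, f' = 1.771067 → x_3 = 6.973467 - (-0.019779)/(1.771067) = 6.984635

6.9846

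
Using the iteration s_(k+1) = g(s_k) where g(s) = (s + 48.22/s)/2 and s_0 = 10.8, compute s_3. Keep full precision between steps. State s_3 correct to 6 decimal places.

s_1 = g(10.800000) = 7.632407
s_2 = g(7.632407) = 6.975102
s_3 = g(6.975102) = 6.944131

6.944131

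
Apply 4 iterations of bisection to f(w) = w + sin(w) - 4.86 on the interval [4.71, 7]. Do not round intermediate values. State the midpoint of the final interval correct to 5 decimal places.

f(4.710000) = -1.149997, f(7.000000) = 2.796987 (opposite signs)
step 1: m = 5.855000, f(m) = 0.579779 > 0 → root in [4.710000, 5.855000]
step 2: m = 5.282500, f(m) = -0.419341 < 0 → root in [5.282500, 5.855000]
step 3: m = 5.568750, f(m) = 0.053559 > 0 → root in [5.282500, 5.568750]
step 4: m = 5.425625, f(m) = -0.190624 < 0 → root in [5.425625, 5.568750]
Midpoint of [5.425625, 5.568750] = 5.497188

5.49719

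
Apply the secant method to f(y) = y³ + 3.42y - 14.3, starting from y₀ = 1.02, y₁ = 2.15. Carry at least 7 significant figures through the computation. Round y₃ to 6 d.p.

f(y_0) = -9.750392, f(y_1) = 2.991375
y_2 = 2.150000 - (2.991375)·(2.150000 - 1.020000)/(2.991375 - (-9.750392)) = 1.884711; f(y_2) = -1.159543
y_3 = 1.884711 - (-1.159543)·(1.884711 - 2.150000)/(-1.159543 - (2.991375)) = 1.958818; f(y_3) = -0.084916

1.958818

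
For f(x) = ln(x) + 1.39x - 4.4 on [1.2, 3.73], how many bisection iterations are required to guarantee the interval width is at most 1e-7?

25

Initial width b − a = 3.73 − 1.2 = 2.530000.
After n steps the width is (b−a)/2^n; need (b−a)/2^n ≤ 1e-7.
So n ≥ log₂(2.530000/1e-7) = log₂(25300000.0000) ≈ 24.5926.
Hence n = 25.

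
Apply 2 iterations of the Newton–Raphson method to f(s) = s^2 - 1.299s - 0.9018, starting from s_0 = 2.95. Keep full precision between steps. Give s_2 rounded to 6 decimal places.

Newton update: s ← s − f(s)/f'(s).
f'(s) = 2s - 1.299
s_0 = 2.950000: f = 3.968650, f' = 4.601000 → s_1 = 2.950000 - (3.968650)/(4.601000) = 2.087438
s_1 = 2.087438: f = 0.744014, f' = 2.875875 → s_2 = 2.087438 - (0.744014)/(2.875875) = 1.828729

1.828729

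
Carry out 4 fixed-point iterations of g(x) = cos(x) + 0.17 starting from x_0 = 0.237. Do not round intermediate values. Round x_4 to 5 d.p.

x_1 = g(0.237000) = 1.142047
x_2 = g(1.142047) = 0.585734
x_3 = g(0.585734) = 1.003307
x_4 = g(1.003307) = 0.707517

0.70752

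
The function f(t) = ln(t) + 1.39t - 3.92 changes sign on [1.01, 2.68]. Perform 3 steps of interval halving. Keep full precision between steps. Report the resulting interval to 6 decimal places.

f(1.010000) = -2.506150, f(2.680000) = 0.791017 (opposite signs)
step 1: m = 1.845000, f(m) = -0.742971 < 0 → root in [1.845000, 2.680000]
step 2: m = 2.262500, f(m) = 0.041345 > 0 → root in [1.845000, 2.262500]
step 3: m = 2.053750, f(m) = -0.345620 < 0 → root in [2.053750, 2.262500]

[2.053750, 2.262500]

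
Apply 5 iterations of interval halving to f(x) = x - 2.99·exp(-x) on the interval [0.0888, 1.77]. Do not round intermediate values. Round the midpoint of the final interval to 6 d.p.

1.060744

f(0.088800) = -2.647135, f(1.770000) = 1.260704 (opposite signs)
step 1: m = 0.929400, f(m) = -0.251024 < 0 → root in [0.929400, 1.770000]
step 2: m = 1.349700, f(m) = 0.574339 > 0 → root in [0.929400, 1.349700]
step 3: m = 1.139550, f(m) = 0.182861 > 0 → root in [0.929400, 1.139550]
step 4: m = 1.034475, f(m) = -0.028210 < 0 → root in [1.034475, 1.139550]
step 5: m = 1.087012, f(m) = 0.078717 > 0 → root in [1.034475, 1.087012]
Midpoint of [1.034475, 1.087012] = 1.060744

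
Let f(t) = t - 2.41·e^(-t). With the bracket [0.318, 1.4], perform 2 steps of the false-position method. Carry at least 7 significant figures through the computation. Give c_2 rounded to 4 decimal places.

f(0.318000) = -1.435523, f(1.400000) = 0.805701
step 1: c = 1.011030, f(c) = 0.134166 > 0 → new bracket [0.318000, 1.011030]
step 2: c = 0.951795, f(c) = 0.021420 > 0 → new bracket [0.318000, 0.951795]

0.9518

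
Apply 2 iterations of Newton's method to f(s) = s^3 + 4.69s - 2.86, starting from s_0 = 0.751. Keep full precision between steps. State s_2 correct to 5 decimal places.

f'(s) = 3s^2 + 4.69
s_0 = 0.751000: f = 1.085755, f' = 6.382003 → s_1 = 0.751000 - (1.085755)/(6.382003) = 0.580872
s_1 = 0.580872: f = 0.060285, f' = 5.702238 → s_2 = 0.580872 - (0.060285)/(5.702238) = 0.570300

0.57030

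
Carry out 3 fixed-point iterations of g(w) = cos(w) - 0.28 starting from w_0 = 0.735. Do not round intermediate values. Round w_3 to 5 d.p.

0.53664

w_1 = g(0.735000) = 0.461831
w_2 = g(0.461831) = 0.615238
w_3 = g(0.615238) = 0.536636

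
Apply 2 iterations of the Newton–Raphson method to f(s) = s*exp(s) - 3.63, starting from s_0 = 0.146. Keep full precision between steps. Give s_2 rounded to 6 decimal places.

2.083530

Newton update: s ← s − f(s)/f'(s).
f'(s) = (s+1)*exp(s)
s_0 = 0.146000: f = -3.461049, f' = 1.326147 → s_1 = 0.146000 - (-3.461049)/(1.326147) = 2.755854
s_1 = 2.755854: f = 39.731897, f' = 59.096367 → s_2 = 2.755854 - (39.731897)/(59.096367) = 2.083530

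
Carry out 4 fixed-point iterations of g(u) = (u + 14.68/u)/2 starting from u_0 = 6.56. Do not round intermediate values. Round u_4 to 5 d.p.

3.83145

u_1 = g(6.560000) = 4.398902
u_2 = g(4.398902) = 3.868049
u_3 = g(3.868049) = 3.831622
u_4 = g(3.831622) = 3.831449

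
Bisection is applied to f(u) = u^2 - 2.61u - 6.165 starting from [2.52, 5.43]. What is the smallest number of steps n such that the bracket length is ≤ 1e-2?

9

Initial width b − a = 5.43 − 2.52 = 2.910000.
After n steps the width is (b−a)/2^n; need (b−a)/2^n ≤ 1e-2.
So n ≥ log₂(2.910000/1e-2) = log₂(291.0000) ≈ 8.1849.
Hence n = 9.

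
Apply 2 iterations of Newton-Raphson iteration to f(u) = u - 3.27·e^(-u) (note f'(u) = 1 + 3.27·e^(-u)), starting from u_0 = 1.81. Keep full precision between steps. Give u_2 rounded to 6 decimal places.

Newton update: u ← u − f(u)/f'(u).
u_0 = 1.810000: f = 1.274851, f' = 1.535149 → u_1 = 1.810000 - (1.274851)/(1.535149) = 0.979559
u_1 = 0.979559: f = -0.248250, f' = 2.227809 → u_2 = 0.979559 - (-0.248250)/(2.227809) = 1.090991

1.090991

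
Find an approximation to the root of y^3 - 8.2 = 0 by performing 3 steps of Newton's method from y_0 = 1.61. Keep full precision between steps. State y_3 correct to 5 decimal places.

f'(y) = 3y^2
y_0 = 1.610000: f = -4.026719, f' = 7.776300 → y_1 = 1.610000 - (-4.026719)/(7.776300) = 2.127819
y_1 = 2.127819: f = 1.433948, f' = 13.582846 → y_2 = 2.127819 - (1.433948)/(13.582846) = 2.022249
y_2 = 2.022249: f = 0.069968, f' = 12.268472 → y_3 = 2.022249 - (0.069968)/(12.268472) = 2.016546

2.01655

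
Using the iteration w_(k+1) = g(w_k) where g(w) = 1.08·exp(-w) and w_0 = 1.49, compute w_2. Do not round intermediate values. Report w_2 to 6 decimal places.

w_1 = g(1.490000) = 0.243402
w_2 = g(0.243402) = 0.846672

0.846672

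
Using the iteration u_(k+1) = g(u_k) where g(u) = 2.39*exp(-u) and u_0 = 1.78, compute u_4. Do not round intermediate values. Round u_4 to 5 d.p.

u_1 = g(1.780000) = 0.403045
u_2 = g(0.403045) = 1.597194
u_3 = g(1.597194) = 0.483889
u_4 = g(0.483889) = 1.473153

1.47315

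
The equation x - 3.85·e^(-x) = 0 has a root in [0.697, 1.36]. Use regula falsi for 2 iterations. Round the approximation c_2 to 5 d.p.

1.18458

f(0.697000) = -1.220598, f(1.360000) = 0.371856
step 1: c = 1.205182, f(c) = 0.051578 > 0 → new bracket [0.697000, 1.205182]
step 2: c = 1.184579, f(c) = 0.006960 > 0 → new bracket [0.697000, 1.184579]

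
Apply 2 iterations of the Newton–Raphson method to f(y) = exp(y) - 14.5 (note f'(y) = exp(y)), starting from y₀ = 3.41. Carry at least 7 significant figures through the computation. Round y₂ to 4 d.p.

y_0 = 3.410000: f = 15.765244, f' = 30.265244 → y_1 = 3.410000 - (15.765244)/(30.265244) = 2.889097
y_1 = 2.889097: f = 3.477076, f' = 17.977076 → y_2 = 2.889097 - (3.477076)/(17.977076) = 2.695680

2.6957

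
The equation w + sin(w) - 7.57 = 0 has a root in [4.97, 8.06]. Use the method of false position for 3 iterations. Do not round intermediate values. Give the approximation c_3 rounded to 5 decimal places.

f(4.970000) = -3.567001, f(8.060000) = 1.468853
step 1: c = 7.158712, f(c) = 0.356593 > 0 → new bracket [4.970000, 7.158712]
step 2: c = 6.959792, f(c) = 0.015944 > 0 → new bracket [4.970000, 6.959792]
step 3: c = 6.950938, f(c) = 0.000161 > 0 → new bracket [4.970000, 6.950938]

6.95094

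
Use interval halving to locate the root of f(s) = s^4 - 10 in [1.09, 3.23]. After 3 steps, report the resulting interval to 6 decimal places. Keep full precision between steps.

[1.625000, 1.892500]

f(1.090000) = -8.588418, f(3.230000) = 98.845402 (opposite signs)
step 1: m = 2.160000, f(m) = 11.767823 > 0 → root in [1.090000, 2.160000]
step 2: m = 1.625000, f(m) = -3.027100 < 0 → root in [1.625000, 2.160000]
step 3: m = 1.892500, f(m) = 2.827545 > 0 → root in [1.625000, 1.892500]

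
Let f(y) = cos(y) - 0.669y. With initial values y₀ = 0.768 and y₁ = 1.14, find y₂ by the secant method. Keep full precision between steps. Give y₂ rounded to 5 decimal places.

f(y_0) = 0.205510, f(y_1) = -0.345065
y_2 = 1.140000 - (-0.345065)·(1.140000 - 0.768000)/(-0.345065 - (0.205510)) = 0.906854; f(y_2) = 0.009541

0.90685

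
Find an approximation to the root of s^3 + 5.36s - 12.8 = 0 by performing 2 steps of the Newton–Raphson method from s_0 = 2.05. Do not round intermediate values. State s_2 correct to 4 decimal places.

f'(s) = 3s^2 + 5.36
s_0 = 2.050000: f = 6.803125, f' = 17.967500 → s_1 = 2.050000 - (6.803125)/(17.967500) = 1.671365
s_1 = 1.671365: f = 0.827409, f' = 13.740383 → s_2 = 1.671365 - (0.827409)/(13.740383) = 1.611148

1.6111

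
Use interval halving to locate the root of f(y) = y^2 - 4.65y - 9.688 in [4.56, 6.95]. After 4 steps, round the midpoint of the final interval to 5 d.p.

f(4.560000) = -10.098400, f(6.950000) = 6.297000 (opposite signs)
step 1: m = 5.755000, f(m) = -3.328725 < 0 → root in [5.755000, 6.950000]
step 2: m = 6.352500, f(m) = 1.127131 > 0 → root in [5.755000, 6.352500]
step 3: m = 6.053750, f(m) = -1.190048 < 0 → root in [6.053750, 6.352500]
step 4: m = 6.203125, f(m) = -0.053771 < 0 → root in [6.203125, 6.352500]
Midpoint of [6.203125, 6.352500] = 6.277812

6.27781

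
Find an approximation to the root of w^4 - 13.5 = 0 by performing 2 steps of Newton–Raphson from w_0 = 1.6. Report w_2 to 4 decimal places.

Newton update: w ← w − f(w)/f'(w).
f'(w) = 4w^3
w_0 = 1.600000: f = -6.946400, f' = 16.384000 → w_1 = 1.600000 - (-6.946400)/(16.384000) = 2.023975
w_1 = 2.023975: f = 3.281093, f' = 33.164631 → w_2 = 2.023975 - (3.281093)/(33.164631) = 1.925041

1.9250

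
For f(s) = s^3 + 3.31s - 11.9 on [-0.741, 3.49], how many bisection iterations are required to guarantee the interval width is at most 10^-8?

Initial width b − a = 3.49 − -0.741 = 4.231000.
After n steps the width is (b−a)/2^n; need (b−a)/2^n ≤ 10^-8.
So n ≥ log₂(4.231000/10^-8) = log₂(423100000.0000) ≈ 28.6564.
Hence n = 29.

29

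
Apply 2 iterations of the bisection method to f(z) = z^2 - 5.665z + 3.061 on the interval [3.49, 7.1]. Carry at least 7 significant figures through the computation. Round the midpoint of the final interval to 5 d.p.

4.84375

f(3.490000) = -4.529750, f(7.100000) = 13.249500 (opposite signs)
step 1: m = 5.295000, f(m) = 1.101850 > 0 → root in [3.490000, 5.295000]
step 2: m = 4.392500, f(m) = -2.528456 < 0 → root in [4.392500, 5.295000]
Midpoint of [4.392500, 5.295000] = 4.843750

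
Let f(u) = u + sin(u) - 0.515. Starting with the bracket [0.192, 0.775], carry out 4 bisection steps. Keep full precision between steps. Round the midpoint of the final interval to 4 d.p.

f(0.192000) = -0.132177, f(0.775000) = 0.959716 (opposite signs)
step 1: m = 0.483500, f(m) = 0.433381 > 0 → root in [0.192000, 0.483500]
step 2: m = 0.337750, f(m) = 0.154115 > 0 → root in [0.192000, 0.337750]
step 3: m = 0.264875, f(m) = 0.011664 > 0 → root in [0.192000, 0.264875]
step 4: m = 0.228437, f(m) = -0.060107 < 0 → root in [0.228437, 0.264875]
Midpoint of [0.228437, 0.264875] = 0.246656

0.2467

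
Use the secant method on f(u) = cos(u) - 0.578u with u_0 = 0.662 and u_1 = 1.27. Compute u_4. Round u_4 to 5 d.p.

f(u_0) = 0.406128, f(u_1) = -0.437779
u_2 = 1.270000 - (-0.437779)·(1.270000 - 0.662000)/(-0.437779 - (0.406128)) = 0.954598; f(u_2) = 0.026179
u_3 = 0.954598 - (0.026179)·(0.954598 - 1.270000)/(0.026179 - (-0.437779)) = 0.972395; f(u_3) = 0.001278
u_4 = 0.972395 - (0.001278)·(0.972395 - 0.954598)/(0.001278 - (0.026179)) = 0.973308; f(u_4) = -0.000005

0.97331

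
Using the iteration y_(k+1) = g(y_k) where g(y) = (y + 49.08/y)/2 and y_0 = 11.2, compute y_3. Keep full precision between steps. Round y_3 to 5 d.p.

7.00582

y_1 = g(11.200000) = 7.791071
y_2 = g(7.791071) = 7.045295
y_3 = g(7.045295) = 7.005823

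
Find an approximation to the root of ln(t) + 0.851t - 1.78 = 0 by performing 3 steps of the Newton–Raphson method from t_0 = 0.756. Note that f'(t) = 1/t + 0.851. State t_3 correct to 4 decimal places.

Newton update: t ← t − f(t)/f'(t).
t_0 = 0.756000: f = -1.416358, f' = 2.173751 → t_1 = 0.756000 - (-1.416358)/(2.173751) = 1.407573
t_1 = 1.407573: f = -0.240288, f' = 1.561443 → t_2 = 1.407573 - (-0.240288)/(1.561443) = 1.561462
t_2 = 1.561462: f = -0.005574, f' = 1.491426 → t_3 = 1.561462 - (-0.005574)/(1.491426) = 1.565199

1.5652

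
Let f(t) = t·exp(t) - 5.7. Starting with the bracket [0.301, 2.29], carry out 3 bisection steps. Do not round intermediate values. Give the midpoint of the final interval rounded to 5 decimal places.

1.41981

f(0.301000) = -5.293286, f(2.290000) = 16.913607 (opposite signs)
step 1: m = 1.295500, f(m) = -0.967769 < 0 → root in [1.295500, 2.290000]
step 2: m = 1.792750, f(m) = 5.067160 > 0 → root in [1.295500, 1.792750]
step 3: m = 1.544125, f(m) = 1.532483 > 0 → root in [1.295500, 1.544125]
Midpoint of [1.295500, 1.544125] = 1.419813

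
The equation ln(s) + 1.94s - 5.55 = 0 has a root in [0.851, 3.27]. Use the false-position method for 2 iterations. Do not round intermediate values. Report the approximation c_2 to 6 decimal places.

f(0.851000) = -4.060403, f(3.270000) = 1.978590
step 1: c = 2.477449, f(c) = 0.163481 > 0 → new bracket [0.851000, 2.477449]
step 2: c = 2.414499, f(c) = 0.015620 > 0 → new bracket [0.851000, 2.414499]

2.414499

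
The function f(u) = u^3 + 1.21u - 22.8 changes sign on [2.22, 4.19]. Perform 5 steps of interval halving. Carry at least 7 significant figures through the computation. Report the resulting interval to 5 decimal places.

f(2.220000) = -9.172752, f(4.190000) = 55.829959 (opposite signs)
step 1: m = 3.205000, f(m) = 13.999890 > 0 → root in [2.220000, 3.205000]
step 2: m = 2.712500, f(m) = 0.439768 > 0 → root in [2.220000, 2.712500]
step 3: m = 2.466250, f(m) = -4.815145 < 0 → root in [2.466250, 2.712500]
step 4: m = 2.589375, f(m) = -2.305452 < 0 → root in [2.589375, 2.712500]
step 5: m = 2.650938, f(m) = -0.962983 < 0 → root in [2.650938, 2.712500]

[2.65094, 2.71250]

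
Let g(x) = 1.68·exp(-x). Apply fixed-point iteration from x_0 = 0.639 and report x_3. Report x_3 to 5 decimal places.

0.84083

x_1 = g(0.639000) = 0.886738
x_2 = g(0.886738) = 0.692156
x_3 = g(0.692156) = 0.840833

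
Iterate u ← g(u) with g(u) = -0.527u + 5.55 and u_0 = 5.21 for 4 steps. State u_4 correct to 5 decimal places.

u_1 = g(5.210000) = 2.804330
u_2 = g(2.804330) = 4.072118
u_3 = g(4.072118) = 3.403994
u_4 = g(3.403994) = 3.756095

3.75610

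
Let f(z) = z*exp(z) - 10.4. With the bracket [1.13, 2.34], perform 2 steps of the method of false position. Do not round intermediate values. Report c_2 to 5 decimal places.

1.68737

f(1.130000) = -6.901908, f(2.340000) = 13.892094
step 1: c = 1.531621, f(c) = -3.315228 < 0 → new bracket [1.531621, 2.340000]
step 2: c = 1.687366, f(c) = -1.279402 < 0 → new bracket [1.687366, 2.340000]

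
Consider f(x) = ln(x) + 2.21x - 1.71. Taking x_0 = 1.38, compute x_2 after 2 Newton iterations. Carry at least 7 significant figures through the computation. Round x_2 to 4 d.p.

f'(x) = 1/x + 2.21
x_0 = 1.380000: f = 1.661883, f' = 2.934638 → x_1 = 1.380000 - (1.661883)/(2.934638) = 0.813701
x_1 = 0.813701: f = -0.117884, f' = 3.438953 → x_2 = 0.813701 - (-0.117884)/(3.438953) = 0.847980

0.8480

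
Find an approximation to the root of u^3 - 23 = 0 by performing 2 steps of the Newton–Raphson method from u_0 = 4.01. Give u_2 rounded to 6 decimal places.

Newton update: u ← u − f(u)/f'(u).
f'(u) = 3u^2
u_0 = 4.010000: f = 41.481201, f' = 48.240300 → u_1 = 4.010000 - (41.481201)/(48.240300) = 3.150113
u_1 = 3.150113: f = 8.259242, f' = 29.769638 → u_2 = 3.150113 - (8.259242)/(29.769638) = 2.872675

2.872675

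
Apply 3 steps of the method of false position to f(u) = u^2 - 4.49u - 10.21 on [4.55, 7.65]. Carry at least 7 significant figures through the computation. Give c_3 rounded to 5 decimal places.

6.14172

f(4.550000) = -9.937000, f(7.650000) = 13.964000
step 1: c = 5.838846, f(c) = -2.334298 < 0 → new bracket [5.838846, 7.650000]
step 2: c = 6.098245, f(c) = -0.402525 < 0 → new bracket [6.098245, 7.650000]
step 3: c = 6.141723, f(c) = -0.065576 < 0 → new bracket [6.141723, 7.650000]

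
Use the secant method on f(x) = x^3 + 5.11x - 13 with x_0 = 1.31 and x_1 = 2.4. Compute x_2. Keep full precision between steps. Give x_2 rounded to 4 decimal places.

1.5680

f(x_0) = -4.057809, f(x_1) = 13.088000
x_2 = 2.400000 - (13.088000)·(2.400000 - 1.310000)/(13.088000 - (-4.057809)) = 1.567965; f(x_2) = -1.132840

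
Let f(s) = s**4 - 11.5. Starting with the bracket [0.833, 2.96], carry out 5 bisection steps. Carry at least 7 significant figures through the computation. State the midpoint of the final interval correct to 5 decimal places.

f(0.833000) = -11.018518, f(2.960000) = 65.265635 (opposite signs)
step 1: m = 1.896500, f(m) = 1.436339 > 0 → root in [0.833000, 1.896500]
step 2: m = 1.364750, f(m) = -8.030935 < 0 → root in [1.364750, 1.896500]
step 3: m = 1.630625, f(m) = -4.430049 < 0 → root in [1.630625, 1.896500]
step 4: m = 1.763562, f(m) = -1.826950 < 0 → root in [1.763562, 1.896500]
step 5: m = 1.830031, f(m) = -0.284103 < 0 → root in [1.830031, 1.896500]
Midpoint of [1.830031, 1.896500] = 1.863266

1.86327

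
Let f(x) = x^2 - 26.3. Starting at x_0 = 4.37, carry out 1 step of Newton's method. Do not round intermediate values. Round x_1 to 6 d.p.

f'(x) = 2x
x_0 = 4.370000: f = -7.203100, f' = 8.740000 → x_1 = 4.370000 - (-7.203100)/(8.740000) = 5.194153

5.194153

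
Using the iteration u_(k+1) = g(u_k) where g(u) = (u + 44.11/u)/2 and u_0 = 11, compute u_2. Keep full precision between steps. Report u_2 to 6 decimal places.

u_1 = g(11.000000) = 7.505000
u_2 = g(7.505000) = 6.691208

6.691208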